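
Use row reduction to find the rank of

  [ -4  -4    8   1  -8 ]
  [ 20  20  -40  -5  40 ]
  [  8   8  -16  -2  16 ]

rank = 1

R1 -> -1/4·R1
R2 -> R2 − 20·R1
R3 -> R3 − 8·R1
The reduced form has 1 nonzero row.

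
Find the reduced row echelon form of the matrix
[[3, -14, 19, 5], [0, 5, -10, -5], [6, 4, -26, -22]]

R1 -> 1/3·R1
  [ 1  -14/3  19/3  5/3 ]
  [ 0      5   -10   -5 ]
  [ 6      4   -26  -22 ]
R3 -> R3 − 6·R1
  [ 1  -14/3  19/3  5/3 ]
  [ 0      5   -10   -5 ]
  [ 0     32   -64  -32 ]
R2 -> 1/5·R2
  [ 1  -14/3  19/3  5/3 ]
  [ 0      1    -2   -1 ]
  [ 0     32   -64  -32 ]
R3 -> R3 − 32·R2
  [ 1  -14/3  19/3  5/3 ]
  [ 0      1    -2   -1 ]
  [ 0      0     0    0 ]
R1 -> R1 + 14/3·R2
  [ 1  0  -3  -3 ]
  [ 0  1  -2  -1 ]
  [ 0  0   0   0 ]

[[1, 0, -3, -3], [0, 1, -2, -1], [0, 0, 0, 0]]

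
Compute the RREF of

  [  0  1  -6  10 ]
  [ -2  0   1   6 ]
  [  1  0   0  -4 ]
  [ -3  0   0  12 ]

r1 <=> r2
r1 → -1/2·r1
r3 → r3 − r1
r4 → r4 + 3·r1
r3 → 2·r3
r4 → r4 + 3/2·r3
r2 → r2 + 6·r3
r1 → r1 + 1/2·r3

[[1, 0, 0, -4], [0, 1, 0, -2], [0, 0, 1, -2], [0, 0, 0, 0]]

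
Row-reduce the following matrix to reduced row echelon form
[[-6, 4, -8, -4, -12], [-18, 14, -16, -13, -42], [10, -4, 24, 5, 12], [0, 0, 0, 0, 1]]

[[1, 0, 4, 0, 0], [0, 1, 4, 0, 0], [0, 0, 0, 1, 0], [0, 0, 0, 0, 1]]

R1 -> -1/6·R1
R2 -> R2 + 18·R1
R3 -> R3 − 10·R1
R2 -> 1/2·R2
R3 -> R3 − 8/3·R2
R3 -> -3·R3
R2 -> R2 + 3·R4
R1 -> R1 − 2·R4
R2 -> R2 + 1/2·R3
R1 -> R1 − 2/3·R3
R1 -> R1 + 2/3·R2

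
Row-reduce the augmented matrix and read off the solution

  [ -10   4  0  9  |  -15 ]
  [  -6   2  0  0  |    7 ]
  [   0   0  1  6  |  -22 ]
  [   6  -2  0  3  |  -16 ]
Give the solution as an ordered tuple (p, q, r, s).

R1 ← -1/10·R1
  [  1  -2/5  0  -9/10  |  3/2 ]
  [ -6     2  0      0  |    7 ]
  [  0     0  1      6  |  -22 ]
  [  6    -2  0      3  |  -16 ]
R2 ← R2 + 6·R1
  [ 1  -2/5  0  -9/10  |  3/2 ]
  [ 0  -2/5  0  -27/5  |   16 ]
  [ 0     0  1      6  |  -22 ]
  [ 6    -2  0      3  |  -16 ]
R4 ← R4 − 6·R1
  [ 1  -2/5  0  -9/10  |  3/2 ]
  [ 0  -2/5  0  -27/5  |   16 ]
  [ 0     0  1      6  |  -22 ]
  [ 0   2/5  0   42/5  |  -25 ]
R2 ← -5/2·R2
  [ 1  -2/5  0  -9/10  |  3/2 ]
  [ 0     1  0   27/2  |  -40 ]
  [ 0     0  1      6  |  -22 ]
  [ 0   2/5  0   42/5  |  -25 ]
R4 ← R4 − 2/5·R2
  [ 1  -2/5  0  -9/10  |  3/2 ]
  [ 0     1  0   27/2  |  -40 ]
  [ 0     0  1      6  |  -22 ]
  [ 0     0  0      3  |   -9 ]
R4 ← 1/3·R4
  [ 1  -2/5  0  -9/10  |  3/2 ]
  [ 0     1  0   27/2  |  -40 ]
  [ 0     0  1      6  |  -22 ]
  [ 0     0  0      1  |   -3 ]
R3 ← R3 − 6·R4
  [ 1  -2/5  0  -9/10  |  3/2 ]
  [ 0     1  0   27/2  |  -40 ]
  [ 0     0  1      0  |   -4 ]
  [ 0     0  0      1  |   -3 ]
R2 ← R2 − 27/2·R4
  [ 1  -2/5  0  -9/10  |  3/2 ]
  [ 0     1  0      0  |  1/2 ]
  [ 0     0  1      0  |   -4 ]
  [ 0     0  0      1  |   -3 ]
R1 ← R1 + 9/10·R4
  [ 1  -2/5  0  0  |  -6/5 ]
  [ 0     1  0  0  |   1/2 ]
  [ 0     0  1  0  |    -4 ]
  [ 0     0  0  1  |    -3 ]
R1 ← R1 + 2/5·R2
  [ 1  0  0  0  |   -1 ]
  [ 0  1  0  0  |  1/2 ]
  [ 0  0  1  0  |   -4 ]
  [ 0  0  0  1  |   -3 ]
Reading off the last column: p = -1, q = 1/2, r = -4, s = -3.

(-1, 1/2, -4, -3)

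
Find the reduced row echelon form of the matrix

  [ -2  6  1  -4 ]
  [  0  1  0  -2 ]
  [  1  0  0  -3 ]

[[1, 0, 0, -3], [0, 1, 0, -2], [0, 0, 1, 2]]

Multiply r1 by -1/2.
Subtract r1 from r3.
Subtract 3 times r2 from r3.
Multiply r3 by 2.
Add 1/2 times r3 to r1.
Add 3 times r2 to r1.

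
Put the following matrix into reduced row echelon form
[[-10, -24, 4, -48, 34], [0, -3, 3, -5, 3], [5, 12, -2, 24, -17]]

[[1, 0, 2, 4/5, -1], [0, 1, -1, 5/3, -1], [0, 0, 0, 0, 0]]

Multiply ρ1 by -1/10.
  [ 1  12/5  -2/5  24/5  -17/5 ]
  [ 0    -3     3    -5      3 ]
  [ 5    12    -2    24    -17 ]
Subtract 5 times ρ1 from ρ3.
  [ 1  12/5  -2/5  24/5  -17/5 ]
  [ 0    -3     3    -5      3 ]
  [ 0     0     0     0      0 ]
Multiply ρ2 by -1/3.
  [ 1  12/5  -2/5  24/5  -17/5 ]
  [ 0     1    -1   5/3     -1 ]
  [ 0     0     0     0      0 ]
Subtract 12/5 times ρ2 from ρ1.
  [ 1  0   2  4/5  -1 ]
  [ 0  1  -1  5/3  -1 ]
  [ 0  0   0    0   0 ]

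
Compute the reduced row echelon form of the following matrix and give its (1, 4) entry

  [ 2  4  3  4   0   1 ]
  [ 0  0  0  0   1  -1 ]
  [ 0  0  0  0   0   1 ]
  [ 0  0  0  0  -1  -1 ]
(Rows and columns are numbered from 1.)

2

Multiply R1 by 1/2.
Add R2 to R4.
Add 2 times R3 to R4.
Add R3 to R2.
Subtract 1/2 times R3 from R1.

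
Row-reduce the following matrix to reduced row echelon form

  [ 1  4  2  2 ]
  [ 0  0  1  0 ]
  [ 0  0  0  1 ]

[[1, 4, 0, 0], [0, 0, 1, 0], [0, 0, 0, 1]]

R1 ← R1 − 2·R3
  [ 1  4  2  0 ]
  [ 0  0  1  0 ]
  [ 0  0  0  1 ]
R1 ← R1 − 2·R2
  [ 1  4  0  0 ]
  [ 0  0  1  0 ]
  [ 0  0  0  1 ]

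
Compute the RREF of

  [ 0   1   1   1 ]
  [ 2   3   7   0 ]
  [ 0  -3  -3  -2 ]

[[1, 0, 2, 0], [0, 1, 1, 0], [0, 0, 0, 1]]

R1 <-> R2
R1 := 1/2·R1
R3 := R3 + 3·R2
R2 := R2 − R3
R1 := R1 − 3/2·R2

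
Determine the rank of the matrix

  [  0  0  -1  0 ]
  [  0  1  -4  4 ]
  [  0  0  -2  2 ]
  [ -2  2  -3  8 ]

rank = 4

R1 ↔ R4
R1 -> -1/2·R1
R3 -> -1/2·R3
R4 -> R4 + R3
R4 -> -1·R4
R3 -> R3 + R4
R2 -> R2 − 4·R4
R1 -> R1 + 4·R4
R2 -> R2 + 4·R3
R1 -> R1 − 3/2·R3
R1 -> R1 + R2
The reduced form has 4 nonzero rows.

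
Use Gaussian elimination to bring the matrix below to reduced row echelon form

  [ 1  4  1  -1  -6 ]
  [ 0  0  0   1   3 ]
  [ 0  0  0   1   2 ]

R3 ← R3 − R2
  [ 1  4  1  -1  -6 ]
  [ 0  0  0   1   3 ]
  [ 0  0  0   0  -1 ]
R3 ← -1·R3
  [ 1  4  1  -1  -6 ]
  [ 0  0  0   1   3 ]
  [ 0  0  0   0   1 ]
R2 ← R2 − 3·R3
  [ 1  4  1  -1  -6 ]
  [ 0  0  0   1   0 ]
  [ 0  0  0   0   1 ]
R1 ← R1 + 6·R3
  [ 1  4  1  -1  0 ]
  [ 0  0  0   1  0 ]
  [ 0  0  0   0  1 ]
R1 ← R1 + R2
  [ 1  4  1  0  0 ]
  [ 0  0  0  1  0 ]
  [ 0  0  0  0  1 ]

[[1, 4, 1, 0, 0], [0, 0, 0, 1, 0], [0, 0, 0, 0, 1]]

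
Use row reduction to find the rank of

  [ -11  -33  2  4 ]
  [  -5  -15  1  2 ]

rank = 2

ρ1 ← -1/11·ρ1
ρ2 ← ρ2 + 5·ρ1
ρ2 ← 11·ρ2
ρ1 ← ρ1 + 2/11·ρ2
The reduced form has 2 nonzero rows.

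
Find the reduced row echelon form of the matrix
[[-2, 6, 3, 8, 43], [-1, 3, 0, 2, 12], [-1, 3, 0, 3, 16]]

ρ1 ← -1/2·ρ1
ρ2 ← ρ2 + ρ1
ρ3 ← ρ3 + ρ1
ρ2 ← -2/3·ρ2
ρ3 ← ρ3 + 3/2·ρ2
ρ2 ← ρ2 − 4/3·ρ3
ρ1 ← ρ1 + 4·ρ3
ρ1 ← ρ1 + 3/2·ρ2

[[1, -3, 0, 0, -4], [0, 0, 1, 0, 1], [0, 0, 0, 1, 4]]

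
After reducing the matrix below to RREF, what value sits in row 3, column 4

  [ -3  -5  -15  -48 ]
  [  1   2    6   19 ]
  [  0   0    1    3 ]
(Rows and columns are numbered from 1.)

r1 -> -1/3·r1
  [ 1  5/3  5  16 ]
  [ 1    2  6  19 ]
  [ 0    0  1   3 ]
r2 -> r2 − r1
  [ 1  5/3  5  16 ]
  [ 0  1/3  1   3 ]
  [ 0    0  1   3 ]
r2 -> 3·r2
  [ 1  5/3  5  16 ]
  [ 0    1  3   9 ]
  [ 0    0  1   3 ]
r2 -> r2 − 3·r3
  [ 1  5/3  5  16 ]
  [ 0    1  0   0 ]
  [ 0    0  1   3 ]
r1 -> r1 − 5·r3
  [ 1  5/3  0  1 ]
  [ 0    1  0  0 ]
  [ 0    0  1  3 ]
r1 -> r1 − 5/3·r2
  [ 1  0  0  1 ]
  [ 0  1  0  0 ]
  [ 0  0  1  3 ]

3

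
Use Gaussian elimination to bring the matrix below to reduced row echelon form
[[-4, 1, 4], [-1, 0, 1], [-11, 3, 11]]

[[1, 0, -1], [0, 1, 0], [0, 0, 0]]

R1 := -1/4·R1
  [   1  -1/4  -1 ]
  [  -1     0   1 ]
  [ -11     3  11 ]
R2 := R2 + R1
  [   1  -1/4  -1 ]
  [   0  -1/4   0 ]
  [ -11     3  11 ]
R3 := R3 + 11·R1
  [ 1  -1/4  -1 ]
  [ 0  -1/4   0 ]
  [ 0   1/4   0 ]
R2 := -4·R2
  [ 1  -1/4  -1 ]
  [ 0     1   0 ]
  [ 0   1/4   0 ]
R3 := R3 − 1/4·R2
  [ 1  -1/4  -1 ]
  [ 0     1   0 ]
  [ 0     0   0 ]
R1 := R1 + 1/4·R2
  [ 1  0  -1 ]
  [ 0  1   0 ]
  [ 0  0   0 ]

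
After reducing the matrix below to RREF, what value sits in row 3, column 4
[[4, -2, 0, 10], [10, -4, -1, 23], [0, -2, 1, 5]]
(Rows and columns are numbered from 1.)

ρ1 ← 1/4·ρ1
  [  1  -1/2   0  5/2 ]
  [ 10    -4  -1   23 ]
  [  0    -2   1    5 ]
ρ2 ← ρ2 − 10·ρ1
  [ 1  -1/2   0  5/2 ]
  [ 0     1  -1   -2 ]
  [ 0    -2   1    5 ]
ρ3 ← ρ3 + 2·ρ2
  [ 1  -1/2   0  5/2 ]
  [ 0     1  -1   -2 ]
  [ 0     0  -1    1 ]
ρ3 ← -1·ρ3
  [ 1  -1/2   0  5/2 ]
  [ 0     1  -1   -2 ]
  [ 0     0   1   -1 ]
ρ2 ← ρ2 + ρ3
  [ 1  -1/2  0  5/2 ]
  [ 0     1  0   -3 ]
  [ 0     0  1   -1 ]
ρ1 ← ρ1 + 1/2·ρ2
  [ 1  0  0   1 ]
  [ 0  1  0  -3 ]
  [ 0  0  1  -1 ]

-1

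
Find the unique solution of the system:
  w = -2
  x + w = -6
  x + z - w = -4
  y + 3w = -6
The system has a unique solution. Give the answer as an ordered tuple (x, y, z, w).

(-4, 0, -2, -2)

Form the augmented matrix and row-reduce:
  [ 0  0  0   1  |  -2 ]
  [ 1  0  0   1  |  -6 ]
  [ 1  0  1  -1  |  -4 ]
  [ 0  1  0   3  |  -6 ]
R1 <-> R2
  [ 1  0  0   1  |  -6 ]
  [ 0  0  0   1  |  -2 ]
  [ 1  0  1  -1  |  -4 ]
  [ 0  1  0   3  |  -6 ]
R3 := R3 − R1
  [ 1  0  0   1  |  -6 ]
  [ 0  0  0   1  |  -2 ]
  [ 0  0  1  -2  |   2 ]
  [ 0  1  0   3  |  -6 ]
R2 <-> R4
  [ 1  0  0   1  |  -6 ]
  [ 0  1  0   3  |  -6 ]
  [ 0  0  1  -2  |   2 ]
  [ 0  0  0   1  |  -2 ]
R3 := R3 + 2·R4
  [ 1  0  0  1  |  -6 ]
  [ 0  1  0  3  |  -6 ]
  [ 0  0  1  0  |  -2 ]
  [ 0  0  0  1  |  -2 ]
R2 := R2 − 3·R4
  [ 1  0  0  1  |  -6 ]
  [ 0  1  0  0  |   0 ]
  [ 0  0  1  0  |  -2 ]
  [ 0  0  0  1  |  -2 ]
R1 := R1 − R4
  [ 1  0  0  0  |  -4 ]
  [ 0  1  0  0  |   0 ]
  [ 0  0  1  0  |  -2 ]
  [ 0  0  0  1  |  -2 ]
Reading off the last column: x = -4, y = 0, z = -2, w = -2.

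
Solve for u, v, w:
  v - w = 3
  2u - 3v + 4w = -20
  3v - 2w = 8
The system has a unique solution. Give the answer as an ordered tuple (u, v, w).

(-5, 2, -1)

Form the augmented matrix and row-reduce:
  [ 0   1  -1  |    3 ]
  [ 2  -3   4  |  -20 ]
  [ 0   3  -2  |    8 ]
r1 ↔ r2
  [ 2  -3   4  |  -20 ]
  [ 0   1  -1  |    3 ]
  [ 0   3  -2  |    8 ]
r1 → 1/2·r1
  [ 1  -3/2   2  |  -10 ]
  [ 0     1  -1  |    3 ]
  [ 0     3  -2  |    8 ]
r3 → r3 − 3·r2
  [ 1  -3/2   2  |  -10 ]
  [ 0     1  -1  |    3 ]
  [ 0     0   1  |   -1 ]
r2 → r2 + r3
  [ 1  -3/2  2  |  -10 ]
  [ 0     1  0  |    2 ]
  [ 0     0  1  |   -1 ]
r1 → r1 − 2·r3
  [ 1  -3/2  0  |  -8 ]
  [ 0     1  0  |   2 ]
  [ 0     0  1  |  -1 ]
r1 → r1 + 3/2·r2
  [ 1  0  0  |  -5 ]
  [ 0  1  0  |   2 ]
  [ 0  0  1  |  -1 ]
Reading off the last column: u = -5, v = 2, w = -1.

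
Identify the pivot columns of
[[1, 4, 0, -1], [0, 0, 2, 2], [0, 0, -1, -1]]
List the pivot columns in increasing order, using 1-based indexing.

Multiply r2 by 1/2.
  [ 1  4   0  -1 ]
  [ 0  0   1   1 ]
  [ 0  0  -1  -1 ]
Add r2 to r3.
  [ 1  4  0  -1 ]
  [ 0  0  1   1 ]
  [ 0  0  0   0 ]
Pivot columns are the columns containing a leading 1.

1, 3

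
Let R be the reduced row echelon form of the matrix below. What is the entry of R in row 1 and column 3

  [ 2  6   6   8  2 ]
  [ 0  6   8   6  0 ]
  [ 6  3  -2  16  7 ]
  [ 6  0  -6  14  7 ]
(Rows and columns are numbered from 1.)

-1

Multiply R1 by 1/2.
  [ 1  3   3   4  1 ]
  [ 0  6   8   6  0 ]
  [ 6  3  -2  16  7 ]
  [ 6  0  -6  14  7 ]
Subtract 6 times R1 from R3.
  [ 1    3    3   4  1 ]
  [ 0    6    8   6  0 ]
  [ 0  -15  -20  -8  1 ]
  [ 6    0   -6  14  7 ]
Subtract 6 times R1 from R4.
  [ 1    3    3    4  1 ]
  [ 0    6    8    6  0 ]
  [ 0  -15  -20   -8  1 ]
  [ 0  -18  -24  -10  1 ]
Multiply R2 by 1/6.
  [ 1    3    3    4  1 ]
  [ 0    1  4/3    1  0 ]
  [ 0  -15  -20   -8  1 ]
  [ 0  -18  -24  -10  1 ]
Add 15 times R2 to R3.
  [ 1    3    3    4  1 ]
  [ 0    1  4/3    1  0 ]
  [ 0    0    0    7  1 ]
  [ 0  -18  -24  -10  1 ]
Add 18 times R2 to R4.
  [ 1  3    3  4  1 ]
  [ 0  1  4/3  1  0 ]
  [ 0  0    0  7  1 ]
  [ 0  0    0  8  1 ]
Multiply R3 by 1/7.
  [ 1  3    3  4    1 ]
  [ 0  1  4/3  1    0 ]
  [ 0  0    0  1  1/7 ]
  [ 0  0    0  8    1 ]
Subtract 8 times R3 from R4.
  [ 1  3    3  4     1 ]
  [ 0  1  4/3  1     0 ]
  [ 0  0    0  1   1/7 ]
  [ 0  0    0  0  -1/7 ]
Multiply R4 by -7.
  [ 1  3    3  4    1 ]
  [ 0  1  4/3  1    0 ]
  [ 0  0    0  1  1/7 ]
  [ 0  0    0  0    1 ]
Subtract 1/7 times R4 from R3.
  [ 1  3    3  4  1 ]
  [ 0  1  4/3  1  0 ]
  [ 0  0    0  1  0 ]
  [ 0  0    0  0  1 ]
Subtract R4 from R1.
  [ 1  3    3  4  0 ]
  [ 0  1  4/3  1  0 ]
  [ 0  0    0  1  0 ]
  [ 0  0    0  0  1 ]
Subtract R3 from R2.
  [ 1  3    3  4  0 ]
  [ 0  1  4/3  0  0 ]
  [ 0  0    0  1  0 ]
  [ 0  0    0  0  1 ]
Subtract 4 times R3 from R1.
  [ 1  3    3  0  0 ]
  [ 0  1  4/3  0  0 ]
  [ 0  0    0  1  0 ]
  [ 0  0    0  0  1 ]
Subtract 3 times R2 from R1.
  [ 1  0   -1  0  0 ]
  [ 0  1  4/3  0  0 ]
  [ 0  0    0  1  0 ]
  [ 0  0    0  0  1 ]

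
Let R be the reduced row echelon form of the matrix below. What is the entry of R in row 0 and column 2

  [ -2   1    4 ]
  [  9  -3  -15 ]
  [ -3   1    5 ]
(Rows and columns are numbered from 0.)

-1

R1 ← -1/2·R1
  [  1  -1/2   -2 ]
  [  9    -3  -15 ]
  [ -3     1    5 ]
R2 ← R2 − 9·R1
  [  1  -1/2  -2 ]
  [  0   3/2   3 ]
  [ -3     1   5 ]
R3 ← R3 + 3·R1
  [ 1  -1/2  -2 ]
  [ 0   3/2   3 ]
  [ 0  -1/2  -1 ]
R2 ← 2/3·R2
  [ 1  -1/2  -2 ]
  [ 0     1   2 ]
  [ 0  -1/2  -1 ]
R3 ← R3 + 1/2·R2
  [ 1  -1/2  -2 ]
  [ 0     1   2 ]
  [ 0     0   0 ]
R1 ← R1 + 1/2·R2
  [ 1  0  -1 ]
  [ 0  1   2 ]
  [ 0  0   0 ]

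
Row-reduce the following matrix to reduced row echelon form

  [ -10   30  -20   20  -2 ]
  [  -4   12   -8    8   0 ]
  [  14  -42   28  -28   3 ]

[[1, -3, 2, -2, 0], [0, 0, 0, 0, 1], [0, 0, 0, 0, 0]]

R1 -> -1/10·R1
  [  1   -3   2   -2  1/5 ]
  [ -4   12  -8    8    0 ]
  [ 14  -42  28  -28    3 ]
R2 -> R2 + 4·R1
  [  1   -3   2   -2  1/5 ]
  [  0    0   0    0  4/5 ]
  [ 14  -42  28  -28    3 ]
R3 -> R3 − 14·R1
  [ 1  -3  2  -2  1/5 ]
  [ 0   0  0   0  4/5 ]
  [ 0   0  0   0  1/5 ]
R2 -> 5/4·R2
  [ 1  -3  2  -2  1/5 ]
  [ 0   0  0   0    1 ]
  [ 0   0  0   0  1/5 ]
R3 -> R3 − 1/5·R2
  [ 1  -3  2  -2  1/5 ]
  [ 0   0  0   0    1 ]
  [ 0   0  0   0    0 ]
R1 -> R1 − 1/5·R2
  [ 1  -3  2  -2  0 ]
  [ 0   0  0   0  1 ]
  [ 0   0  0   0  0 ]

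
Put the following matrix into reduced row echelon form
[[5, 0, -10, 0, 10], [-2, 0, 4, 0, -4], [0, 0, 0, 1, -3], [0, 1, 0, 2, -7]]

[[1, 0, -2, 0, 2], [0, 1, 0, 0, -1], [0, 0, 0, 1, -3], [0, 0, 0, 0, 0]]

r1 ← 1/5·r1
  [  1  0  -2  0   2 ]
  [ -2  0   4  0  -4 ]
  [  0  0   0  1  -3 ]
  [  0  1   0  2  -7 ]
r2 ← r2 + 2·r1
  [ 1  0  -2  0   2 ]
  [ 0  0   0  0   0 ]
  [ 0  0   0  1  -3 ]
  [ 0  1   0  2  -7 ]
r2 <=> r4
  [ 1  0  -2  0   2 ]
  [ 0  1   0  2  -7 ]
  [ 0  0   0  1  -3 ]
  [ 0  0   0  0   0 ]
r2 ← r2 − 2·r3
  [ 1  0  -2  0   2 ]
  [ 0  1   0  0  -1 ]
  [ 0  0   0  1  -3 ]
  [ 0  0   0  0   0 ]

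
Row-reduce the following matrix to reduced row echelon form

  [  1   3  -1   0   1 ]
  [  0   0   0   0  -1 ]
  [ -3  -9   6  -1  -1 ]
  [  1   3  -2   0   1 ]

R3 := R3 + 3·R1
  [ 1  3  -1   0   1 ]
  [ 0  0   0   0  -1 ]
  [ 0  0   3  -1   2 ]
  [ 1  3  -2   0   1 ]
R4 := R4 − R1
  [ 1  3  -1   0   1 ]
  [ 0  0   0   0  -1 ]
  [ 0  0   3  -1   2 ]
  [ 0  0  -1   0   0 ]
R2 ↔ R3
  [ 1  3  -1   0   1 ]
  [ 0  0   3  -1   2 ]
  [ 0  0   0   0  -1 ]
  [ 0  0  -1   0   0 ]
R2 := 1/3·R2
  [ 1  3  -1     0    1 ]
  [ 0  0   1  -1/3  2/3 ]
  [ 0  0   0     0   -1 ]
  [ 0  0  -1     0    0 ]
R4 := R4 + R2
  [ 1  3  -1     0    1 ]
  [ 0  0   1  -1/3  2/3 ]
  [ 0  0   0     0   -1 ]
  [ 0  0   0  -1/3  2/3 ]
R3 ↔ R4
  [ 1  3  -1     0    1 ]
  [ 0  0   1  -1/3  2/3 ]
  [ 0  0   0  -1/3  2/3 ]
  [ 0  0   0     0   -1 ]
R3 := -3·R3
  [ 1  3  -1     0    1 ]
  [ 0  0   1  -1/3  2/3 ]
  [ 0  0   0     1   -2 ]
  [ 0  0   0     0   -1 ]
R4 := -1·R4
  [ 1  3  -1     0    1 ]
  [ 0  0   1  -1/3  2/3 ]
  [ 0  0   0     1   -2 ]
  [ 0  0   0     0    1 ]
R3 := R3 + 2·R4
  [ 1  3  -1     0    1 ]
  [ 0  0   1  -1/3  2/3 ]
  [ 0  0   0     1    0 ]
  [ 0  0   0     0    1 ]
R2 := R2 − 2/3·R4
  [ 1  3  -1     0  1 ]
  [ 0  0   1  -1/3  0 ]
  [ 0  0   0     1  0 ]
  [ 0  0   0     0  1 ]
R1 := R1 − R4
  [ 1  3  -1     0  0 ]
  [ 0  0   1  -1/3  0 ]
  [ 0  0   0     1  0 ]
  [ 0  0   0     0  1 ]
R2 := R2 + 1/3·R3
  [ 1  3  -1  0  0 ]
  [ 0  0   1  0  0 ]
  [ 0  0   0  1  0 ]
  [ 0  0   0  0  1 ]
R1 := R1 + R2
  [ 1  3  0  0  0 ]
  [ 0  0  1  0  0 ]
  [ 0  0  0  1  0 ]
  [ 0  0  0  0  1 ]

[[1, 3, 0, 0, 0], [0, 0, 1, 0, 0], [0, 0, 0, 1, 0], [0, 0, 0, 0, 1]]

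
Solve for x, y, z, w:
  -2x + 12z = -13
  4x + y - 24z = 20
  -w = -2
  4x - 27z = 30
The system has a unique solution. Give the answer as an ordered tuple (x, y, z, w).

Form the augmented matrix and row-reduce:
  [ -2  0   12   0  |  -13 ]
  [  4  1  -24   0  |   20 ]
  [  0  0    0  -1  |   -2 ]
  [  4  0  -27   0  |   30 ]
r1 := -1/2·r1
  [ 1  0   -6   0  |  13/2 ]
  [ 4  1  -24   0  |    20 ]
  [ 0  0    0  -1  |    -2 ]
  [ 4  0  -27   0  |    30 ]
r2 := r2 − 4·r1
  [ 1  0   -6   0  |  13/2 ]
  [ 0  1    0   0  |    -6 ]
  [ 0  0    0  -1  |    -2 ]
  [ 4  0  -27   0  |    30 ]
r4 := r4 − 4·r1
  [ 1  0  -6   0  |  13/2 ]
  [ 0  1   0   0  |    -6 ]
  [ 0  0   0  -1  |    -2 ]
  [ 0  0  -3   0  |     4 ]
r3 <=> r4
  [ 1  0  -6   0  |  13/2 ]
  [ 0  1   0   0  |    -6 ]
  [ 0  0  -3   0  |     4 ]
  [ 0  0   0  -1  |    -2 ]
r3 := -1/3·r3
  [ 1  0  -6   0  |  13/2 ]
  [ 0  1   0   0  |    -6 ]
  [ 0  0   1   0  |  -4/3 ]
  [ 0  0   0  -1  |    -2 ]
r4 := -1·r4
  [ 1  0  -6  0  |  13/2 ]
  [ 0  1   0  0  |    -6 ]
  [ 0  0   1  0  |  -4/3 ]
  [ 0  0   0  1  |     2 ]
r1 := r1 + 6·r3
  [ 1  0  0  0  |  -3/2 ]
  [ 0  1  0  0  |    -6 ]
  [ 0  0  1  0  |  -4/3 ]
  [ 0  0  0  1  |     2 ]
Reading off the last column: x = -3/2, y = -6, z = -4/3, w = 2.

(-3/2, -6, -4/3, 2)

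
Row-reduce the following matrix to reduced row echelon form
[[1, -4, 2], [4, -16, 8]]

[[1, -4, 2], [0, 0, 0]]

ρ2 -> ρ2 − 4·ρ1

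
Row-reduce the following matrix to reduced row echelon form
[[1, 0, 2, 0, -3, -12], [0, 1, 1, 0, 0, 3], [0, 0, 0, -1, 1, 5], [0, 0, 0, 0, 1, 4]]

[[1, 0, 2, 0, 0, 0], [0, 1, 1, 0, 0, 3], [0, 0, 0, 1, 0, -1], [0, 0, 0, 0, 1, 4]]

R3 := -1·R3
  [ 1  0  2  0  -3  -12 ]
  [ 0  1  1  0   0    3 ]
  [ 0  0  0  1  -1   -5 ]
  [ 0  0  0  0   1    4 ]
R3 := R3 + R4
  [ 1  0  2  0  -3  -12 ]
  [ 0  1  1  0   0    3 ]
  [ 0  0  0  1   0   -1 ]
  [ 0  0  0  0   1    4 ]
R1 := R1 + 3·R4
  [ 1  0  2  0  0   0 ]
  [ 0  1  1  0  0   3 ]
  [ 0  0  0  1  0  -1 ]
  [ 0  0  0  0  1   4 ]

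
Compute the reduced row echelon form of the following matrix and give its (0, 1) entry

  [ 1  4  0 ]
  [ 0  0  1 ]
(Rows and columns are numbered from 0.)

4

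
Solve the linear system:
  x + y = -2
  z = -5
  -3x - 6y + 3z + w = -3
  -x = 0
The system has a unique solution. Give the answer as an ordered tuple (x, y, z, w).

Form the augmented matrix and row-reduce:
  [  1   1  0  0  |  -2 ]
  [  0   0  1  0  |  -5 ]
  [ -3  -6  3  1  |  -3 ]
  [ -1   0  0  0  |   0 ]
r3 -> r3 + 3·r1
  [  1   1  0  0  |  -2 ]
  [  0   0  1  0  |  -5 ]
  [  0  -3  3  1  |  -9 ]
  [ -1   0  0  0  |   0 ]
r4 -> r4 + r1
  [ 1   1  0  0  |  -2 ]
  [ 0   0  1  0  |  -5 ]
  [ 0  -3  3  1  |  -9 ]
  [ 0   1  0  0  |  -2 ]
r2 <=> r3
  [ 1   1  0  0  |  -2 ]
  [ 0  -3  3  1  |  -9 ]
  [ 0   0  1  0  |  -5 ]
  [ 0   1  0  0  |  -2 ]
r2 -> -1/3·r2
  [ 1  1   0     0  |  -2 ]
  [ 0  1  -1  -1/3  |   3 ]
  [ 0  0   1     0  |  -5 ]
  [ 0  1   0     0  |  -2 ]
r4 -> r4 − r2
  [ 1  1   0     0  |  -2 ]
  [ 0  1  -1  -1/3  |   3 ]
  [ 0  0   1     0  |  -5 ]
  [ 0  0   1   1/3  |  -5 ]
r4 -> r4 − r3
  [ 1  1   0     0  |  -2 ]
  [ 0  1  -1  -1/3  |   3 ]
  [ 0  0   1     0  |  -5 ]
  [ 0  0   0   1/3  |   0 ]
r4 -> 3·r4
  [ 1  1   0     0  |  -2 ]
  [ 0  1  -1  -1/3  |   3 ]
  [ 0  0   1     0  |  -5 ]
  [ 0  0   0     1  |   0 ]
r2 -> r2 + 1/3·r4
  [ 1  1   0  0  |  -2 ]
  [ 0  1  -1  0  |   3 ]
  [ 0  0   1  0  |  -5 ]
  [ 0  0   0  1  |   0 ]
r2 -> r2 + r3
  [ 1  1  0  0  |  -2 ]
  [ 0  1  0  0  |  -2 ]
  [ 0  0  1  0  |  -5 ]
  [ 0  0  0  1  |   0 ]
r1 -> r1 − r2
  [ 1  0  0  0  |   0 ]
  [ 0  1  0  0  |  -2 ]
  [ 0  0  1  0  |  -5 ]
  [ 0  0  0  1  |   0 ]
Reading off the last column: x = 0, y = -2, z = -5, w = 0.

(0, -2, -5, 0)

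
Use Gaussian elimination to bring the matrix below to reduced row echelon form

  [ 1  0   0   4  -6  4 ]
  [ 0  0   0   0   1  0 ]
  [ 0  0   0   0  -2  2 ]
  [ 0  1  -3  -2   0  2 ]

[[1, 0, 0, 4, 0, 0], [0, 1, -3, -2, 0, 0], [0, 0, 0, 0, 1, 0], [0, 0, 0, 0, 0, 1]]

Swap R2 and R4.
  [ 1  0   0   4  -6  4 ]
  [ 0  1  -3  -2   0  2 ]
  [ 0  0   0   0  -2  2 ]
  [ 0  0   0   0   1  0 ]
Multiply R3 by -1/2.
  [ 1  0   0   4  -6   4 ]
  [ 0  1  -3  -2   0   2 ]
  [ 0  0   0   0   1  -1 ]
  [ 0  0   0   0   1   0 ]
Subtract R3 from R4.
  [ 1  0   0   4  -6   4 ]
  [ 0  1  -3  -2   0   2 ]
  [ 0  0   0   0   1  -1 ]
  [ 0  0   0   0   0   1 ]
Add R4 to R3.
  [ 1  0   0   4  -6  4 ]
  [ 0  1  -3  -2   0  2 ]
  [ 0  0   0   0   1  0 ]
  [ 0  0   0   0   0  1 ]
Subtract 2 times R4 from R2.
  [ 1  0   0   4  -6  4 ]
  [ 0  1  -3  -2   0  0 ]
  [ 0  0   0   0   1  0 ]
  [ 0  0   0   0   0  1 ]
Subtract 4 times R4 from R1.
  [ 1  0   0   4  -6  0 ]
  [ 0  1  -3  -2   0  0 ]
  [ 0  0   0   0   1  0 ]
  [ 0  0   0   0   0  1 ]
Add 6 times R3 to R1.
  [ 1  0   0   4  0  0 ]
  [ 0  1  -3  -2  0  0 ]
  [ 0  0   0   0  1  0 ]
  [ 0  0   0   0  0  1 ]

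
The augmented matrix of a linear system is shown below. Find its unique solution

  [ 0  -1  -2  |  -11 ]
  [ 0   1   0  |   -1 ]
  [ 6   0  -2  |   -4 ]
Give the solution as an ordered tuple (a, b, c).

(4/3, -1, 6)

ρ1 <-> ρ3
  [ 6   0  -2  |   -4 ]
  [ 0   1   0  |   -1 ]
  [ 0  -1  -2  |  -11 ]
ρ1 → 1/6·ρ1
  [ 1   0  -1/3  |  -2/3 ]
  [ 0   1     0  |    -1 ]
  [ 0  -1    -2  |   -11 ]
ρ3 → ρ3 + ρ2
  [ 1  0  -1/3  |  -2/3 ]
  [ 0  1     0  |    -1 ]
  [ 0  0    -2  |   -12 ]
ρ3 → -1/2·ρ3
  [ 1  0  -1/3  |  -2/3 ]
  [ 0  1     0  |    -1 ]
  [ 0  0     1  |     6 ]
ρ1 → ρ1 + 1/3·ρ3
  [ 1  0  0  |  4/3 ]
  [ 0  1  0  |   -1 ]
  [ 0  0  1  |    6 ]
Reading off the last column: a = 4/3, b = -1, c = 6.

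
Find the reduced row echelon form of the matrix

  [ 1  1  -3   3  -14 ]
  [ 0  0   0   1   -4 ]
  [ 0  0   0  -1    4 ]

r3 → r3 + r2
r1 → r1 − 3·r2

[[1, 1, -3, 0, -2], [0, 0, 0, 1, -4], [0, 0, 0, 0, 0]]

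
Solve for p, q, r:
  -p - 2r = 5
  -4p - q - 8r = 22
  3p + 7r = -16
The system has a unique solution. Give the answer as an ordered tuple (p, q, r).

(-3, -2, -1)

Form the augmented matrix and row-reduce:
  [ -1   0  -2  |    5 ]
  [ -4  -1  -8  |   22 ]
  [  3   0   7  |  -16 ]
R1 → -1·R1
  [  1   0   2  |   -5 ]
  [ -4  -1  -8  |   22 ]
  [  3   0   7  |  -16 ]
R2 → R2 + 4·R1
  [ 1   0  2  |   -5 ]
  [ 0  -1  0  |    2 ]
  [ 3   0  7  |  -16 ]
R3 → R3 − 3·R1
  [ 1   0  2  |  -5 ]
  [ 0  -1  0  |   2 ]
  [ 0   0  1  |  -1 ]
R2 → -1·R2
  [ 1  0  2  |  -5 ]
  [ 0  1  0  |  -2 ]
  [ 0  0  1  |  -1 ]
R1 → R1 − 2·R3
  [ 1  0  0  |  -3 ]
  [ 0  1  0  |  -2 ]
  [ 0  0  1  |  -1 ]
Reading off the last column: p = -3, q = -2, r = -1.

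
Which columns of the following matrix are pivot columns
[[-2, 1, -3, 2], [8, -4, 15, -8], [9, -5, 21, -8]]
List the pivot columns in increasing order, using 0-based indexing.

0, 1, 2

R1 ← -1/2·R1
  [ 1  -1/2  3/2  -1 ]
  [ 8    -4   15  -8 ]
  [ 9    -5   21  -8 ]
R2 ← R2 − 8·R1
  [ 1  -1/2  3/2  -1 ]
  [ 0     0    3   0 ]
  [ 9    -5   21  -8 ]
R3 ← R3 − 9·R1
  [ 1  -1/2   3/2  -1 ]
  [ 0     0     3   0 ]
  [ 0  -1/2  15/2   1 ]
R2 <-> R3
  [ 1  -1/2   3/2  -1 ]
  [ 0  -1/2  15/2   1 ]
  [ 0     0     3   0 ]
R2 ← -2·R2
  [ 1  -1/2  3/2  -1 ]
  [ 0     1  -15  -2 ]
  [ 0     0    3   0 ]
R3 ← 1/3·R3
  [ 1  -1/2  3/2  -1 ]
  [ 0     1  -15  -2 ]
  [ 0     0    1   0 ]
R2 ← R2 + 15·R3
  [ 1  -1/2  3/2  -1 ]
  [ 0     1    0  -2 ]
  [ 0     0    1   0 ]
R1 ← R1 − 3/2·R3
  [ 1  -1/2  0  -1 ]
  [ 0     1  0  -2 ]
  [ 0     0  1   0 ]
R1 ← R1 + 1/2·R2
  [ 1  0  0  -2 ]
  [ 0  1  0  -2 ]
  [ 0  0  1   0 ]
Pivot columns are the columns containing a leading 1.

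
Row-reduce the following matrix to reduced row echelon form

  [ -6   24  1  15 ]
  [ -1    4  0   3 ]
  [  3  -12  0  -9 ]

r1 ← -1/6·r1
  [  1   -4  -1/6  -5/2 ]
  [ -1    4     0     3 ]
  [  3  -12     0    -9 ]
r2 ← r2 + r1
  [ 1   -4  -1/6  -5/2 ]
  [ 0    0  -1/6   1/2 ]
  [ 3  -12     0    -9 ]
r3 ← r3 − 3·r1
  [ 1  -4  -1/6  -5/2 ]
  [ 0   0  -1/6   1/2 ]
  [ 0   0   1/2  -3/2 ]
r2 ← -6·r2
  [ 1  -4  -1/6  -5/2 ]
  [ 0   0     1    -3 ]
  [ 0   0   1/2  -3/2 ]
r3 ← r3 − 1/2·r2
  [ 1  -4  -1/6  -5/2 ]
  [ 0   0     1    -3 ]
  [ 0   0     0     0 ]
r1 ← r1 + 1/6·r2
  [ 1  -4  0  -3 ]
  [ 0   0  1  -3 ]
  [ 0   0  0   0 ]

[[1, -4, 0, -3], [0, 0, 1, -3], [0, 0, 0, 0]]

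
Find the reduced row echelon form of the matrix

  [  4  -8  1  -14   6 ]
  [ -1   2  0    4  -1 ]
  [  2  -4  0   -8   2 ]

Multiply ρ1 by 1/4.
  [  1  -2  1/4  -7/2  3/2 ]
  [ -1   2    0     4   -1 ]
  [  2  -4    0    -8    2 ]
Add ρ1 to ρ2.
  [ 1  -2  1/4  -7/2  3/2 ]
  [ 0   0  1/4   1/2  1/2 ]
  [ 2  -4    0    -8    2 ]
Subtract 2 times ρ1 from ρ3.
  [ 1  -2   1/4  -7/2  3/2 ]
  [ 0   0   1/4   1/2  1/2 ]
  [ 0   0  -1/2    -1   -1 ]
Multiply ρ2 by 4.
  [ 1  -2   1/4  -7/2  3/2 ]
  [ 0   0     1     2    2 ]
  [ 0   0  -1/2    -1   -1 ]
Add 1/2 times ρ2 to ρ3.
  [ 1  -2  1/4  -7/2  3/2 ]
  [ 0   0    1     2    2 ]
  [ 0   0    0     0    0 ]
Subtract 1/4 times ρ2 from ρ1.
  [ 1  -2  0  -4  1 ]
  [ 0   0  1   2  2 ]
  [ 0   0  0   0  0 ]

[[1, -2, 0, -4, 1], [0, 0, 1, 2, 2], [0, 0, 0, 0, 0]]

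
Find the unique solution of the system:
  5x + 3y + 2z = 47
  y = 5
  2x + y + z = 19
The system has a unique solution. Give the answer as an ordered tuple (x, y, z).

(4, 5, 6)

Form the augmented matrix and row-reduce:
  [ 5  3  2  |  47 ]
  [ 0  1  0  |   5 ]
  [ 2  1  1  |  19 ]
R1 ← 1/5·R1
  [ 1  3/5  2/5  |  47/5 ]
  [ 0    1    0  |     5 ]
  [ 2    1    1  |    19 ]
R3 ← R3 − 2·R1
  [ 1   3/5  2/5  |  47/5 ]
  [ 0     1    0  |     5 ]
  [ 0  -1/5  1/5  |   1/5 ]
R3 ← R3 + 1/5·R2
  [ 1  3/5  2/5  |  47/5 ]
  [ 0    1    0  |     5 ]
  [ 0    0  1/5  |   6/5 ]
R3 ← 5·R3
  [ 1  3/5  2/5  |  47/5 ]
  [ 0    1    0  |     5 ]
  [ 0    0    1  |     6 ]
R1 ← R1 − 2/5·R3
  [ 1  3/5  0  |  7 ]
  [ 0    1  0  |  5 ]
  [ 0    0  1  |  6 ]
R1 ← R1 − 3/5·R2
  [ 1  0  0  |  4 ]
  [ 0  1  0  |  5 ]
  [ 0  0  1  |  6 ]
Reading off the last column: x = 4, y = 5, z = 6.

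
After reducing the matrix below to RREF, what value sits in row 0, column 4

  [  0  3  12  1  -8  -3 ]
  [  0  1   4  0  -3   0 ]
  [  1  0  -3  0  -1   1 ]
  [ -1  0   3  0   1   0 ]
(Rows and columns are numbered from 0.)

-1

Swap ρ1 and ρ3.
  [  1  0  -3  0  -1   1 ]
  [  0  1   4  0  -3   0 ]
  [  0  3  12  1  -8  -3 ]
  [ -1  0   3  0   1   0 ]
Add ρ1 to ρ4.
  [ 1  0  -3  0  -1   1 ]
  [ 0  1   4  0  -3   0 ]
  [ 0  3  12  1  -8  -3 ]
  [ 0  0   0  0   0   1 ]
Subtract 3 times ρ2 from ρ3.
  [ 1  0  -3  0  -1   1 ]
  [ 0  1   4  0  -3   0 ]
  [ 0  0   0  1   1  -3 ]
  [ 0  0   0  0   0   1 ]
Add 3 times ρ4 to ρ3.
  [ 1  0  -3  0  -1  1 ]
  [ 0  1   4  0  -3  0 ]
  [ 0  0   0  1   1  0 ]
  [ 0  0   0  0   0  1 ]
Subtract ρ4 from ρ1.
  [ 1  0  -3  0  -1  0 ]
  [ 0  1   4  0  -3  0 ]
  [ 0  0   0  1   1  0 ]
  [ 0  0   0  0   0  1 ]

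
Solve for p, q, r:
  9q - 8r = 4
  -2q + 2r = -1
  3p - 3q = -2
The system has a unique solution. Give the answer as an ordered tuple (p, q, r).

(-2/3, 0, -1/2)

Form the augmented matrix and row-reduce:
  [ 0   9  -8  |   4 ]
  [ 0  -2   2  |  -1 ]
  [ 3  -3   0  |  -2 ]
r1 <-> r3
  [ 3  -3   0  |  -2 ]
  [ 0  -2   2  |  -1 ]
  [ 0   9  -8  |   4 ]
r1 -> 1/3·r1
  [ 1  -1   0  |  -2/3 ]
  [ 0  -2   2  |    -1 ]
  [ 0   9  -8  |     4 ]
r2 -> -1/2·r2
  [ 1  -1   0  |  -2/3 ]
  [ 0   1  -1  |   1/2 ]
  [ 0   9  -8  |     4 ]
r3 -> r3 − 9·r2
  [ 1  -1   0  |  -2/3 ]
  [ 0   1  -1  |   1/2 ]
  [ 0   0   1  |  -1/2 ]
r2 -> r2 + r3
  [ 1  -1  0  |  -2/3 ]
  [ 0   1  0  |     0 ]
  [ 0   0  1  |  -1/2 ]
r1 -> r1 + r2
  [ 1  0  0  |  -2/3 ]
  [ 0  1  0  |     0 ]
  [ 0  0  1  |  -1/2 ]
Reading off the last column: p = -2/3, q = 0, r = -1/2.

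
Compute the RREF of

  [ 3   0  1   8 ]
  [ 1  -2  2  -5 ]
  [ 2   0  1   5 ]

R1 ← 1/3·R1
  [ 1   0  1/3  8/3 ]
  [ 1  -2    2   -5 ]
  [ 2   0    1    5 ]
R2 ← R2 − R1
  [ 1   0  1/3    8/3 ]
  [ 0  -2  5/3  -23/3 ]
  [ 2   0    1      5 ]
R3 ← R3 − 2·R1
  [ 1   0  1/3    8/3 ]
  [ 0  -2  5/3  -23/3 ]
  [ 0   0  1/3   -1/3 ]
R2 ← -1/2·R2
  [ 1  0   1/3   8/3 ]
  [ 0  1  -5/6  23/6 ]
  [ 0  0   1/3  -1/3 ]
R3 ← 3·R3
  [ 1  0   1/3   8/3 ]
  [ 0  1  -5/6  23/6 ]
  [ 0  0     1    -1 ]
R2 ← R2 + 5/6·R3
  [ 1  0  1/3  8/3 ]
  [ 0  1    0    3 ]
  [ 0  0    1   -1 ]
R1 ← R1 − 1/3·R3
  [ 1  0  0   3 ]
  [ 0  1  0   3 ]
  [ 0  0  1  -1 ]

[[1, 0, 0, 3], [0, 1, 0, 3], [0, 0, 1, -1]]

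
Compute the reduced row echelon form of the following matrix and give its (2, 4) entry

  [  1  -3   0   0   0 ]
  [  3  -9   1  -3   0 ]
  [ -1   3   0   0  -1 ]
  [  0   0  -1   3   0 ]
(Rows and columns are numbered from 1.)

-3

Subtract 3 times ρ1 from ρ2.
  [  1  -3   0   0   0 ]
  [  0   0   1  -3   0 ]
  [ -1   3   0   0  -1 ]
  [  0   0  -1   3   0 ]
Add ρ1 to ρ3.
  [ 1  -3   0   0   0 ]
  [ 0   0   1  -3   0 ]
  [ 0   0   0   0  -1 ]
  [ 0   0  -1   3   0 ]
Add ρ2 to ρ4.
  [ 1  -3  0   0   0 ]
  [ 0   0  1  -3   0 ]
  [ 0   0  0   0  -1 ]
  [ 0   0  0   0   0 ]
Multiply ρ3 by -1.
  [ 1  -3  0   0  0 ]
  [ 0   0  1  -3  0 ]
  [ 0   0  0   0  1 ]
  [ 0   0  0   0  0 ]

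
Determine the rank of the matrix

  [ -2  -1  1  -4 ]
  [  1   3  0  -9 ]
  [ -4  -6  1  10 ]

rank = 3

Multiply R1 by -1/2.
  [  1  1/2  -1/2   2 ]
  [  1    3     0  -9 ]
  [ -4   -6     1  10 ]
Subtract R1 from R2.
  [  1  1/2  -1/2    2 ]
  [  0  5/2   1/2  -11 ]
  [ -4   -6     1   10 ]
Add 4 times R1 to R3.
  [ 1  1/2  -1/2    2 ]
  [ 0  5/2   1/2  -11 ]
  [ 0   -4    -1   18 ]
Multiply R2 by 2/5.
  [ 1  1/2  -1/2      2 ]
  [ 0    1   1/5  -22/5 ]
  [ 0   -4    -1     18 ]
Add 4 times R2 to R3.
  [ 1  1/2  -1/2      2 ]
  [ 0    1   1/5  -22/5 ]
  [ 0    0  -1/5    2/5 ]
Multiply R3 by -5.
  [ 1  1/2  -1/2      2 ]
  [ 0    1   1/5  -22/5 ]
  [ 0    0     1     -2 ]
Subtract 1/5 times R3 from R2.
  [ 1  1/2  -1/2   2 ]
  [ 0    1     0  -4 ]
  [ 0    0     1  -2 ]
Add 1/2 times R3 to R1.
  [ 1  1/2  0   1 ]
  [ 0    1  0  -4 ]
  [ 0    0  1  -2 ]
Subtract 1/2 times R2 from R1.
  [ 1  0  0   3 ]
  [ 0  1  0  -4 ]
  [ 0  0  1  -2 ]
The reduced form has 3 nonzero rows.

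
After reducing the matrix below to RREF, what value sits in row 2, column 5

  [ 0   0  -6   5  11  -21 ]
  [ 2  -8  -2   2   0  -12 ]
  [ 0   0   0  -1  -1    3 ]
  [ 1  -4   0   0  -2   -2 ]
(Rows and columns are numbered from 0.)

-3

ρ1 ↔ ρ2
  [ 2  -8  -2   2   0  -12 ]
  [ 0   0  -6   5  11  -21 ]
  [ 0   0   0  -1  -1    3 ]
  [ 1  -4   0   0  -2   -2 ]
ρ1 → 1/2·ρ1
  [ 1  -4  -1   1   0   -6 ]
  [ 0   0  -6   5  11  -21 ]
  [ 0   0   0  -1  -1    3 ]
  [ 1  -4   0   0  -2   -2 ]
ρ4 → ρ4 − ρ1
  [ 1  -4  -1   1   0   -6 ]
  [ 0   0  -6   5  11  -21 ]
  [ 0   0   0  -1  -1    3 ]
  [ 0   0   1  -1  -2    4 ]
ρ2 → -1/6·ρ2
  [ 1  -4  -1     1      0   -6 ]
  [ 0   0   1  -5/6  -11/6  7/2 ]
  [ 0   0   0    -1     -1    3 ]
  [ 0   0   1    -1     -2    4 ]
ρ4 → ρ4 − ρ2
  [ 1  -4  -1     1      0   -6 ]
  [ 0   0   1  -5/6  -11/6  7/2 ]
  [ 0   0   0    -1     -1    3 ]
  [ 0   0   0  -1/6   -1/6  1/2 ]
ρ3 → -1·ρ3
  [ 1  -4  -1     1      0   -6 ]
  [ 0   0   1  -5/6  -11/6  7/2 ]
  [ 0   0   0     1      1   -3 ]
  [ 0   0   0  -1/6   -1/6  1/2 ]
ρ4 → ρ4 + 1/6·ρ3
  [ 1  -4  -1     1      0   -6 ]
  [ 0   0   1  -5/6  -11/6  7/2 ]
  [ 0   0   0     1      1   -3 ]
  [ 0   0   0     0      0    0 ]
ρ2 → ρ2 + 5/6·ρ3
  [ 1  -4  -1  1   0  -6 ]
  [ 0   0   1  0  -1   1 ]
  [ 0   0   0  1   1  -3 ]
  [ 0   0   0  0   0   0 ]
ρ1 → ρ1 − ρ3
  [ 1  -4  -1  0  -1  -3 ]
  [ 0   0   1  0  -1   1 ]
  [ 0   0   0  1   1  -3 ]
  [ 0   0   0  0   0   0 ]
ρ1 → ρ1 + ρ2
  [ 1  -4  0  0  -2  -2 ]
  [ 0   0  1  0  -1   1 ]
  [ 0   0  0  1   1  -3 ]
  [ 0   0  0  0   0   0 ]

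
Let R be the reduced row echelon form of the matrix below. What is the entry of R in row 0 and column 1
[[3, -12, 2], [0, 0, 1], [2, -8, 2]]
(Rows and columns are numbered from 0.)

-4

R1 ← 1/3·R1
  [ 1  -4  2/3 ]
  [ 0   0    1 ]
  [ 2  -8    2 ]
R3 ← R3 − 2·R1
  [ 1  -4  2/3 ]
  [ 0   0    1 ]
  [ 0   0  2/3 ]
R3 ← R3 − 2/3·R2
  [ 1  -4  2/3 ]
  [ 0   0    1 ]
  [ 0   0    0 ]
R1 ← R1 − 2/3·R2
  [ 1  -4  0 ]
  [ 0   0  1 ]
  [ 0   0  0 ]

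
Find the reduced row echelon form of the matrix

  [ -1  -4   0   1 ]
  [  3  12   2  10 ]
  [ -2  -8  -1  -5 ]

ρ1 → -1·ρ1
ρ2 → ρ2 − 3·ρ1
ρ3 → ρ3 + 2·ρ1
ρ2 → 1/2·ρ2
ρ3 → ρ3 + ρ2
ρ3 → -2·ρ3
ρ2 → ρ2 − 13/2·ρ3
ρ1 → ρ1 + ρ3

[[1, 4, 0, 0], [0, 0, 1, 0], [0, 0, 0, 1]]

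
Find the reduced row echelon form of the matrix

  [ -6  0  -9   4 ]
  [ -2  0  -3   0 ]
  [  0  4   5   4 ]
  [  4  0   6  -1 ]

r1 -> -1/6·r1
r2 -> r2 + 2·r1
r4 -> r4 − 4·r1
r2 <-> r3
r2 -> 1/4·r2
r3 -> -3/4·r3
r4 -> r4 − 5/3·r3
r2 -> r2 − r3
r1 -> r1 + 2/3·r3

[[1, 0, 3/2, 0], [0, 1, 5/4, 0], [0, 0, 0, 1], [0, 0, 0, 0]]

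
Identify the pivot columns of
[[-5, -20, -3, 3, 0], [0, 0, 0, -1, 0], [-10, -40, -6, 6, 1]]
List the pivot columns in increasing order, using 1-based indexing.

Multiply ρ1 by -1/5.
  [   1    4  3/5  -3/5  0 ]
  [   0    0    0    -1  0 ]
  [ -10  -40   -6     6  1 ]
Add 10 times ρ1 to ρ3.
  [ 1  4  3/5  -3/5  0 ]
  [ 0  0    0    -1  0 ]
  [ 0  0    0     0  1 ]
Multiply ρ2 by -1.
  [ 1  4  3/5  -3/5  0 ]
  [ 0  0    0     1  0 ]
  [ 0  0    0     0  1 ]
Add 3/5 times ρ2 to ρ1.
  [ 1  4  3/5  0  0 ]
  [ 0  0    0  1  0 ]
  [ 0  0    0  0  1 ]
Pivot columns are the columns containing a leading 1.

1, 4, 5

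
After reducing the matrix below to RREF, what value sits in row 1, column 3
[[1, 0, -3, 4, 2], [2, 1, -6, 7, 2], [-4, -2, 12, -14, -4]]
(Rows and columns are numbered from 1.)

R2 → R2 − 2·R1
  [  1   0  -3    4   2 ]
  [  0   1   0   -1  -2 ]
  [ -4  -2  12  -14  -4 ]
R3 → R3 + 4·R1
  [ 1   0  -3   4   2 ]
  [ 0   1   0  -1  -2 ]
  [ 0  -2   0   2   4 ]
R3 → R3 + 2·R2
  [ 1  0  -3   4   2 ]
  [ 0  1   0  -1  -2 ]
  [ 0  0   0   0   0 ]

-3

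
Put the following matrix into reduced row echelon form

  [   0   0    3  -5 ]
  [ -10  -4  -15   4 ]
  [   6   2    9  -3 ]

[[1, 0, 0, 3/2], [0, 1, 0, 3/2], [0, 0, 1, -5/3]]

R1 <-> R2
  [ -10  -4  -15   4 ]
  [   0   0    3  -5 ]
  [   6   2    9  -3 ]
R1 ← -1/10·R1
  [ 1  2/5  3/2  -2/5 ]
  [ 0    0    3    -5 ]
  [ 6    2    9    -3 ]
R3 ← R3 − 6·R1
  [ 1   2/5  3/2  -2/5 ]
  [ 0     0    3    -5 ]
  [ 0  -2/5    0  -3/5 ]
R2 <-> R3
  [ 1   2/5  3/2  -2/5 ]
  [ 0  -2/5    0  -3/5 ]
  [ 0     0    3    -5 ]
R2 ← -5/2·R2
  [ 1  2/5  3/2  -2/5 ]
  [ 0    1    0   3/2 ]
  [ 0    0    3    -5 ]
R3 ← 1/3·R3
  [ 1  2/5  3/2  -2/5 ]
  [ 0    1    0   3/2 ]
  [ 0    0    1  -5/3 ]
R1 ← R1 − 3/2·R3
  [ 1  2/5  0  21/10 ]
  [ 0    1  0    3/2 ]
  [ 0    0  1   -5/3 ]
R1 ← R1 − 2/5·R2
  [ 1  0  0   3/2 ]
  [ 0  1  0   3/2 ]
  [ 0  0  1  -5/3 ]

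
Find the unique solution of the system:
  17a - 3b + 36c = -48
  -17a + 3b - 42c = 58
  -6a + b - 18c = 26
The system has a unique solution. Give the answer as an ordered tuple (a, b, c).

Form the augmented matrix and row-reduce:
  [  17  -3   36  |  -48 ]
  [ -17   3  -42  |   58 ]
  [  -6   1  -18  |   26 ]
R1 -> 1/17·R1
  [   1  -3/17  36/17  |  -48/17 ]
  [ -17      3    -42  |      58 ]
  [  -6      1    -18  |      26 ]
R2 -> R2 + 17·R1
  [  1  -3/17  36/17  |  -48/17 ]
  [  0      0     -6  |      10 ]
  [ -6      1    -18  |      26 ]
R3 -> R3 + 6·R1
  [ 1  -3/17   36/17  |  -48/17 ]
  [ 0      0      -6  |      10 ]
  [ 0  -1/17  -90/17  |  154/17 ]
R2 ↔ R3
  [ 1  -3/17   36/17  |  -48/17 ]
  [ 0  -1/17  -90/17  |  154/17 ]
  [ 0      0      -6  |      10 ]
R2 -> -17·R2
  [ 1  -3/17  36/17  |  -48/17 ]
  [ 0      1     90  |    -154 ]
  [ 0      0     -6  |      10 ]
R3 -> -1/6·R3
  [ 1  -3/17  36/17  |  -48/17 ]
  [ 0      1     90  |    -154 ]
  [ 0      0      1  |    -5/3 ]
R2 -> R2 − 90·R3
  [ 1  -3/17  36/17  |  -48/17 ]
  [ 0      1      0  |      -4 ]
  [ 0      0      1  |    -5/3 ]
R1 -> R1 − 36/17·R3
  [ 1  -3/17  0  |  12/17 ]
  [ 0      1  0  |     -4 ]
  [ 0      0  1  |   -5/3 ]
R1 -> R1 + 3/17·R2
  [ 1  0  0  |     0 ]
  [ 0  1  0  |    -4 ]
  [ 0  0  1  |  -5/3 ]
Reading off the last column: a = 0, b = -4, c = -5/3.

(0, -4, -5/3)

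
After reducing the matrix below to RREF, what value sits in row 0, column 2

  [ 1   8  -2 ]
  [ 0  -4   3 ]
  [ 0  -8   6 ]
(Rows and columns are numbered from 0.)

4

ρ2 := -1/4·ρ2
ρ3 := ρ3 + 8·ρ2
ρ1 := ρ1 − 8·ρ2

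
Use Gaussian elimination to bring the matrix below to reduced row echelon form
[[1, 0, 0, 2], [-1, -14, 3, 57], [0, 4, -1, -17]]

Add r1 to r2.
  [ 1    0   0    2 ]
  [ 0  -14   3   59 ]
  [ 0    4  -1  -17 ]
Multiply r2 by -1/14.
  [ 1  0      0       2 ]
  [ 0  1  -3/14  -59/14 ]
  [ 0  4     -1     -17 ]
Subtract 4 times r2 from r3.
  [ 1  0      0       2 ]
  [ 0  1  -3/14  -59/14 ]
  [ 0  0   -1/7    -1/7 ]
Multiply r3 by -7.
  [ 1  0      0       2 ]
  [ 0  1  -3/14  -59/14 ]
  [ 0  0      1       1 ]
Add 3/14 times r3 to r2.
  [ 1  0  0   2 ]
  [ 0  1  0  -4 ]
  [ 0  0  1   1 ]

[[1, 0, 0, 2], [0, 1, 0, -4], [0, 0, 1, 1]]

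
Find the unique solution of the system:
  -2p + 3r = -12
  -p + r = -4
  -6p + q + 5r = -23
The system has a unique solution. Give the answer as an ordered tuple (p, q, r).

Form the augmented matrix and row-reduce:
  [ -2  0  3  |  -12 ]
  [ -1  0  1  |   -4 ]
  [ -6  1  5  |  -23 ]
Multiply r1 by -1/2.
  [  1  0  -3/2  |    6 ]
  [ -1  0     1  |   -4 ]
  [ -6  1     5  |  -23 ]
Add r1 to r2.
  [  1  0  -3/2  |    6 ]
  [  0  0  -1/2  |    2 ]
  [ -6  1     5  |  -23 ]
Add 6 times r1 to r3.
  [ 1  0  -3/2  |   6 ]
  [ 0  0  -1/2  |   2 ]
  [ 0  1    -4  |  13 ]
Swap r2 and r3.
  [ 1  0  -3/2  |   6 ]
  [ 0  1    -4  |  13 ]
  [ 0  0  -1/2  |   2 ]
Multiply r3 by -2.
  [ 1  0  -3/2  |   6 ]
  [ 0  1    -4  |  13 ]
  [ 0  0     1  |  -4 ]
Add 4 times r3 to r2.
  [ 1  0  -3/2  |   6 ]
  [ 0  1     0  |  -3 ]
  [ 0  0     1  |  -4 ]
Add 3/2 times r3 to r1.
  [ 1  0  0  |   0 ]
  [ 0  1  0  |  -3 ]
  [ 0  0  1  |  -4 ]
Reading off the last column: p = 0, q = -3, r = -4.

(0, -3, -4)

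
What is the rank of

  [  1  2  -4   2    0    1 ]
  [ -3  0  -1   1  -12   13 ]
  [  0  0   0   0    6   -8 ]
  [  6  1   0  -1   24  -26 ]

rank = 4

Add 3 times R1 to R2.
  [ 1  2   -4   2    0    1 ]
  [ 0  6  -13   7  -12   16 ]
  [ 0  0    0   0    6   -8 ]
  [ 6  1    0  -1   24  -26 ]
Subtract 6 times R1 from R4.
  [ 1    2   -4    2    0    1 ]
  [ 0    6  -13    7  -12   16 ]
  [ 0    0    0    0    6   -8 ]
  [ 0  -11   24  -13   24  -32 ]
Multiply R2 by 1/6.
  [ 1    2     -4    2   0    1 ]
  [ 0    1  -13/6  7/6  -2  8/3 ]
  [ 0    0      0    0   6   -8 ]
  [ 0  -11     24  -13  24  -32 ]
Add 11 times R2 to R4.
  [ 1  2     -4     2   0     1 ]
  [ 0  1  -13/6   7/6  -2   8/3 ]
  [ 0  0      0     0   6    -8 ]
  [ 0  0    1/6  -1/6   2  -8/3 ]
Swap R3 and R4.
  [ 1  2     -4     2   0     1 ]
  [ 0  1  -13/6   7/6  -2   8/3 ]
  [ 0  0    1/6  -1/6   2  -8/3 ]
  [ 0  0      0     0   6    -8 ]
Multiply R3 by 6.
  [ 1  2     -4    2   0    1 ]
  [ 0  1  -13/6  7/6  -2  8/3 ]
  [ 0  0      1   -1  12  -16 ]
  [ 0  0      0    0   6   -8 ]
Multiply R4 by 1/6.
  [ 1  2     -4    2   0     1 ]
  [ 0  1  -13/6  7/6  -2   8/3 ]
  [ 0  0      1   -1  12   -16 ]
  [ 0  0      0    0   1  -4/3 ]
Subtract 12 times R4 from R3.
  [ 1  2     -4    2   0     1 ]
  [ 0  1  -13/6  7/6  -2   8/3 ]
  [ 0  0      1   -1   0     0 ]
  [ 0  0      0    0   1  -4/3 ]
Add 2 times R4 to R2.
  [ 1  2     -4    2  0     1 ]
  [ 0  1  -13/6  7/6  0     0 ]
  [ 0  0      1   -1  0     0 ]
  [ 0  0      0    0  1  -4/3 ]
Add 13/6 times R3 to R2.
  [ 1  2  -4   2  0     1 ]
  [ 0  1   0  -1  0     0 ]
  [ 0  0   1  -1  0     0 ]
  [ 0  0   0   0  1  -4/3 ]
Add 4 times R3 to R1.
  [ 1  2  0  -2  0     1 ]
  [ 0  1  0  -1  0     0 ]
  [ 0  0  1  -1  0     0 ]
  [ 0  0  0   0  1  -4/3 ]
Subtract 2 times R2 from R1.
  [ 1  0  0   0  0     1 ]
  [ 0  1  0  -1  0     0 ]
  [ 0  0  1  -1  0     0 ]
  [ 0  0  0   0  1  -4/3 ]
The reduced form has 4 nonzero rows.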